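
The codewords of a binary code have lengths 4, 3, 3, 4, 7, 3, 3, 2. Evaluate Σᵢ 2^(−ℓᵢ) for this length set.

With common denominator 2^7 = 128: Σ 2^(−ℓᵢ) = 8/128 + 16/128 + 16/128 + 8/128 + 1/128 + 16/128 + 16/128 + 32/128 = 113/128 = 0.8828125.

0.8828125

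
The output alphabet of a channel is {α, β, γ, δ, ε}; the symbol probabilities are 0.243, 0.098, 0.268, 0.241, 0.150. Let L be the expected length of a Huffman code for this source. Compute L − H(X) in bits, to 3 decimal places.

Entropy H = −Σ p log₂ p ≈ 2.2388 bits.
Huffman merges: 49/500+3/20→31/125; 241/1000+243/1000→121/250; 31/125+67/250→129/250; 121/250+129/250→1. L = 281/125 ≈ 2.2480.
L − H = 2.2480 − 2.2388 = 0.009 bits.

0.009 bits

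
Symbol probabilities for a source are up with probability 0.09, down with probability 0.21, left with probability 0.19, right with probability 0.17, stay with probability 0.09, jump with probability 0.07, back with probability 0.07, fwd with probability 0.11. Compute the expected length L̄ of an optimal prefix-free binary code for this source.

2.92 bits/symbol

Repeatedly combine the two least-probable nodes; the expected code length is the sum of the merged weights.
merge 7/100 + 7/100 → 7/50
merge 9/100 + 9/100 → 9/50
merge 11/100 + 7/50 → 1/4
merge 17/100 + 9/50 → 7/20
merge 19/100 + 21/100 → 2/5
merge 1/4 + 7/20 → 3/5
merge 2/5 + 3/5 → 1
L = 7/50 + 9/50 + 1/4 + 7/20 + 2/5 + 3/5 + 1 = 73/25 = 2.92 bits/symbol.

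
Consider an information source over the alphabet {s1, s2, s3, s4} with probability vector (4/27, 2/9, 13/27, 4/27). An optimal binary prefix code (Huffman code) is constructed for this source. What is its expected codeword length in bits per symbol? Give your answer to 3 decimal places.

1.815 bits/symbol

Repeatedly combine the two least-probable nodes; the expected code length is the sum of the merged weights.
merge 4/27 + 4/27 → 8/27
merge 2/9 + 8/27 → 14/27
merge 13/27 + 14/27 → 1
L = 8/27 + 14/27 + 1 = 49/27 ≈ 1.815 bits/symbol.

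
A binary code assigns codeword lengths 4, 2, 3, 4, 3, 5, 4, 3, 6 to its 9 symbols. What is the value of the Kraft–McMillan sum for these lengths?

0.859375

With common denominator 2^6 = 64: Σ 2^(−ℓᵢ) = 4/64 + 16/64 + 8/64 + 4/64 + 8/64 + 2/64 + 4/64 + 8/64 + 1/64 = 55/64 = 0.859375.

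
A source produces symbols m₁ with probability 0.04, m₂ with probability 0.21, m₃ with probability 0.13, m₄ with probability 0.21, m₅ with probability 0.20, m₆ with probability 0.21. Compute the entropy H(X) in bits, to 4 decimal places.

2.4513 bits

H = −Σ pᵢ log₂ pᵢ.
−0.04·log₂(0.04) = 0.1858
−0.21·log₂(0.21) = 0.4728
−0.13·log₂(0.13) = 0.3826
−0.21·log₂(0.21) = 0.4728
−0.20·log₂(0.20) = 0.4644
−0.21·log₂(0.21) = 0.4728
Sum ≈ 2.4513 → 2.4513 bits.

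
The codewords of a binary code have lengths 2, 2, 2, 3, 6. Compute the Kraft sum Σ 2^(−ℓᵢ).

0.890625

With common denominator 2^6 = 64: Σ 2^(−ℓᵢ) = 16/64 + 16/64 + 16/64 + 8/64 + 1/64 = 57/64 = 0.890625.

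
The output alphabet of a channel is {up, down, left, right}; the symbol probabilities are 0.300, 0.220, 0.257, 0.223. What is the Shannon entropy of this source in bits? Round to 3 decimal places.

1.988 bits

H = −Σ pᵢ log₂ pᵢ.
−0.300·log₂(0.300) = 0.5211
−0.220·log₂(0.220) = 0.4806
−0.257·log₂(0.257) = 0.5038
−0.223·log₂(0.223) = 0.4828
Sum ≈ 1.9882 → 1.988 bits.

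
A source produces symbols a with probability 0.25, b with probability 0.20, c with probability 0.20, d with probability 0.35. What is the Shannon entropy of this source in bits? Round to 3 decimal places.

1.959 bits

H = −Σ pᵢ log₂ pᵢ.
−0.25·log₂(0.25) = 0.5000
−0.20·log₂(0.20) = 0.4644
−0.20·log₂(0.20) = 0.4644
−0.35·log₂(0.35) = 0.5301
Sum ≈ 1.9589 → 1.959 bits.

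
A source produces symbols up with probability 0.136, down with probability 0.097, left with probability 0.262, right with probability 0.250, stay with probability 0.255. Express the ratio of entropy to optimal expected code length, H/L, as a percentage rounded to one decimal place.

Entropy H = −Σ p log₂ p ≈ 2.2269 bits.
Huffman merges: 97/1000+17/125→233/1000; 233/1000+1/4→483/1000; 51/200+131/500→517/1000; 483/1000+517/1000→1. L = 2233/1000 ≈ 2.2330.
Efficiency = H/L = 2.2269/2.2330 = 99.7%.

99.7%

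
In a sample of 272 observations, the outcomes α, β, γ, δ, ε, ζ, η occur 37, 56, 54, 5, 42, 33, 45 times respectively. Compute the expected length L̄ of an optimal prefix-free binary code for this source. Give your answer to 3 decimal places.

2.735 bits/symbol

Probabilities are the counts divided by 272.
Repeatedly combine the two least-probable nodes; the expected code length is the sum of the merged weights.
merge 5/272 + 33/272 → 19/136
merge 37/272 + 19/136 → 75/272
merge 21/136 + 45/272 → 87/272
merge 27/136 + 7/34 → 55/136
merge 75/272 + 87/272 → 81/136
merge 55/136 + 81/136 → 1
L = 19/136 + 75/272 + 87/272 + 55/136 + 81/136 + 1 = 93/34 ≈ 2.735 bits/symbol.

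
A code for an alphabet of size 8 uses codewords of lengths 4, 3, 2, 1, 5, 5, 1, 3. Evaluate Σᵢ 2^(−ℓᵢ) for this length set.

1.625

With common denominator 2^5 = 32: Σ 2^(−ℓᵢ) = 2/32 + 4/32 + 8/32 + 16/32 + 1/32 + 1/32 + 16/32 + 4/32 = 52/32 = 1.625.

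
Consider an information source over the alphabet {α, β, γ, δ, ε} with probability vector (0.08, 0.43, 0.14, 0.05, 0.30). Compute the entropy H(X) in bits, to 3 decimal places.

1.949 bits

H = −Σ pᵢ log₂ pᵢ.
−0.08·log₂(0.08) = 0.2915
−0.43·log₂(0.43) = 0.5236
−0.14·log₂(0.14) = 0.3971
−0.05·log₂(0.05) = 0.2161
−0.30·log₂(0.30) = 0.5211
Sum ≈ 1.9494 → 1.949 bits.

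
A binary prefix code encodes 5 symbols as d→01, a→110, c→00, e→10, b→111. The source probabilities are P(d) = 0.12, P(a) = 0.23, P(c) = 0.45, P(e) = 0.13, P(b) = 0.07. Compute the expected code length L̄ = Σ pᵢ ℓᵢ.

2.3 bits/symbol

L̄ = Σ pᵢ·ℓᵢ = 0.12·2 + 0.23·3 + 0.45·2 + 0.13·2 + 0.07·3 = 2.3 bits/symbol.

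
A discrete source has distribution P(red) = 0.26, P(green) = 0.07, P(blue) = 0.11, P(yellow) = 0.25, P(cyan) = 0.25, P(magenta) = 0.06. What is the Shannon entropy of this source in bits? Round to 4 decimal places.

2.3677 bits

H = −Σ pᵢ log₂ pᵢ.
−0.26·log₂(0.26) = 0.5053
−0.07·log₂(0.07) = 0.2686
−0.11·log₂(0.11) = 0.3503
−0.25·log₂(0.25) = 0.5000
−0.25·log₂(0.25) = 0.5000
−0.06·log₂(0.06) = 0.2435
Sum ≈ 2.3677 → 2.3677 bits.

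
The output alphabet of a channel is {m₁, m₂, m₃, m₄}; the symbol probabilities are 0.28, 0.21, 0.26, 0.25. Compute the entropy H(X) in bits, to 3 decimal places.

H = −Σ pᵢ log₂ pᵢ.
−0.28·log₂(0.28) = 0.5142
−0.21·log₂(0.21) = 0.4728
−0.26·log₂(0.26) = 0.5053
−0.25·log₂(0.25) = 0.5000
Sum ≈ 1.9923 → 1.992 bits.

1.992 bits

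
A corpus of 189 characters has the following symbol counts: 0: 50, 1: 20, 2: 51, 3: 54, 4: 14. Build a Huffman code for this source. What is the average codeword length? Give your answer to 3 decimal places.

Probabilities are the counts divided by 189.
Repeatedly combine the two least-probable nodes; the expected code length is the sum of the merged weights.
merge 2/27 + 20/189 → 34/189
merge 34/189 + 50/189 → 4/9
merge 17/63 + 2/7 → 5/9
merge 4/9 + 5/9 → 1
L = 34/189 + 4/9 + 5/9 + 1 = 412/189 ≈ 2.180 bits/symbol.

2.180 bits/symbol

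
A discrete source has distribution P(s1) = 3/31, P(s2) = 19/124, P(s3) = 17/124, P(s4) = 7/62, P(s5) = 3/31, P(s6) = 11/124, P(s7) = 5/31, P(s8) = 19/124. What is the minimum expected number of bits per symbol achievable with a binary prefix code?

Repeatedly combine the two least-probable nodes; the expected code length is the sum of the merged weights.
merge 11/124 + 3/31 → 23/124
merge 3/31 + 7/62 → 13/62
merge 17/124 + 19/124 → 9/31
merge 19/124 + 5/31 → 39/124
merge 23/124 + 13/62 → 49/124
merge 9/31 + 39/124 → 75/124
merge 49/124 + 75/124 → 1
L = 23/124 + 13/62 + 9/31 + 39/124 + 49/124 + 75/124 + 1 = 3 bits/symbol.

3 bits/symbol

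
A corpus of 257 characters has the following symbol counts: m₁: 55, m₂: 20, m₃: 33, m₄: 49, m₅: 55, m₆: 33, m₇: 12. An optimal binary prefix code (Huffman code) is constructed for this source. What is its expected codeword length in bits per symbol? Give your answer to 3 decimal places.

2.696 bits/symbol

Probabilities are the counts divided by 257.
Repeatedly combine the two least-probable nodes; the expected code length is the sum of the merged weights.
merge 12/257 + 20/257 → 32/257
merge 32/257 + 33/257 → 65/257
merge 33/257 + 49/257 → 82/257
merge 55/257 + 55/257 → 110/257
merge 65/257 + 82/257 → 147/257
merge 110/257 + 147/257 → 1
L = 32/257 + 65/257 + 82/257 + 110/257 + 147/257 + 1 = 693/257 ≈ 2.696 bits/symbol.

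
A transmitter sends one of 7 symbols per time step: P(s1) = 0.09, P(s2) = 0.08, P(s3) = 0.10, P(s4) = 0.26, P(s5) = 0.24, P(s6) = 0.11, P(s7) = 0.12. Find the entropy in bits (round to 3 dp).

H = −Σ pᵢ log₂ pᵢ.
−0.09·log₂(0.09) = 0.3127
−0.08·log₂(0.08) = 0.2915
−0.10·log₂(0.10) = 0.3322
−0.26·log₂(0.26) = 0.5053
−0.24·log₂(0.24) = 0.4941
−0.11·log₂(0.11) = 0.3503
−0.12·log₂(0.12) = 0.3671
Sum ≈ 2.6531 → 2.653 bits.

2.653 bits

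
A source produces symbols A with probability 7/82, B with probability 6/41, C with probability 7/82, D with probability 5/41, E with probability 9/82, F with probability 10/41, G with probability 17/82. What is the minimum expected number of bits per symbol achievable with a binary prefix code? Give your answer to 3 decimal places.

Repeatedly combine the two least-probable nodes; the expected code length is the sum of the merged weights.
merge 7/82 + 7/82 → 7/41
merge 9/82 + 5/41 → 19/82
merge 6/41 + 7/41 → 13/41
merge 17/82 + 19/82 → 18/41
merge 10/41 + 13/41 → 23/41
merge 18/41 + 23/41 → 1
L = 7/41 + 19/82 + 13/41 + 18/41 + 23/41 + 1 = 223/82 ≈ 2.720 bits/symbol.

2.720 bits/symbol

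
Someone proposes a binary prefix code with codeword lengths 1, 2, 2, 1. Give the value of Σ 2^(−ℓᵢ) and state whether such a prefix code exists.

1.5; no

With common denominator 2^2 = 4: Σ 2^(−ℓᵢ) = 2/4 + 1/4 + 1/4 + 2/4 = 6/4 = 1.5.
Kraft's inequality requires Σ ≤ 1; here Σ = 1.5 > 1, so no such prefix code exists.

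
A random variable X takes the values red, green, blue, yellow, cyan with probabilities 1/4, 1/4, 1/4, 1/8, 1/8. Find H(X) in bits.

2.25 bits

Each probability is a power of 1/2, so log₂(1/p) is an integer.
H = Σ p·log₂(1/p) = 1/4·2 + 1/4·2 + 1/4·2 + 1/8·3 + 1/8·3 = 2.25 bits.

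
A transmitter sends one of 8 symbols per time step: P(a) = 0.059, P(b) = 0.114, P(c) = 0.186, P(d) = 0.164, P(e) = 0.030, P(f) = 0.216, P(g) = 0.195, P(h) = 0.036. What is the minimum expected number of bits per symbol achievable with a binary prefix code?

2.78 bits/symbol

Repeatedly combine the two least-probable nodes; the expected code length is the sum of the merged weights.
merge 3/100 + 9/250 → 33/500
merge 59/1000 + 33/500 → 1/8
merge 57/500 + 1/8 → 239/1000
merge 41/250 + 93/500 → 7/20
merge 39/200 + 27/125 → 411/1000
merge 239/1000 + 7/20 → 589/1000
merge 411/1000 + 589/1000 → 1
L = 33/500 + 1/8 + 239/1000 + 7/20 + 411/1000 + 589/1000 + 1 = 139/50 = 2.78 bits/symbol.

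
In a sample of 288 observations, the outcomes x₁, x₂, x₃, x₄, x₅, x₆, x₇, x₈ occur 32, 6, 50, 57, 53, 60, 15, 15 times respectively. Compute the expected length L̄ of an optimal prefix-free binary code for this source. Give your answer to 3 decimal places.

2.792 bits/symbol

Probabilities are the counts divided by 288.
Repeatedly combine the two least-probable nodes; the expected code length is the sum of the merged weights.
merge 1/48 + 5/96 → 7/96
merge 5/96 + 7/96 → 1/8
merge 1/9 + 1/8 → 17/72
merge 25/144 + 53/288 → 103/288
merge 19/96 + 5/24 → 13/32
merge 17/72 + 103/288 → 19/32
merge 13/32 + 19/32 → 1
L = 7/96 + 1/8 + 17/72 + 103/288 + 13/32 + 19/32 + 1 = 67/24 ≈ 2.792 bits/symbol.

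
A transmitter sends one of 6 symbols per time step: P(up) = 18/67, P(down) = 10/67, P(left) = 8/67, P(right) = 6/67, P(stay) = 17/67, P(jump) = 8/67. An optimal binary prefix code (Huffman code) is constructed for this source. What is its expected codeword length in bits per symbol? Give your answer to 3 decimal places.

2.478 bits/symbol

Repeatedly combine the two least-probable nodes; the expected code length is the sum of the merged weights.
merge 6/67 + 8/67 → 14/67
merge 8/67 + 10/67 → 18/67
merge 14/67 + 17/67 → 31/67
merge 18/67 + 18/67 → 36/67
merge 31/67 + 36/67 → 1
L = 14/67 + 18/67 + 31/67 + 36/67 + 1 = 166/67 ≈ 2.478 bits/symbol.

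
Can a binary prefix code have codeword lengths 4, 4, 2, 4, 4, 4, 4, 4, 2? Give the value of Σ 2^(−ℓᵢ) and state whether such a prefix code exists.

0.9375; yes

With common denominator 2^4 = 16: Σ 2^(−ℓᵢ) = 1/16 + 1/16 + 4/16 + 1/16 + 1/16 + 1/16 + 1/16 + 1/16 + 4/16 = 15/16 = 0.9375.
Kraft's inequality requires Σ ≤ 1; here Σ = 0.9375 ≤ 1, so such a prefix code exists.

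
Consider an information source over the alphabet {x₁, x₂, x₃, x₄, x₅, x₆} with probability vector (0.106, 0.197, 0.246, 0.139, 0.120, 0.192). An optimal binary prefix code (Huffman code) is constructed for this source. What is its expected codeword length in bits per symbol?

2.557 bits/symbol

Repeatedly combine the two least-probable nodes; the expected code length is the sum of the merged weights.
merge 53/500 + 3/25 → 113/500
merge 139/1000 + 24/125 → 331/1000
merge 197/1000 + 113/500 → 423/1000
merge 123/500 + 331/1000 → 577/1000
merge 423/1000 + 577/1000 → 1
L = 113/500 + 331/1000 + 423/1000 + 577/1000 + 1 = 2557/1000 = 2.557 bits/symbol.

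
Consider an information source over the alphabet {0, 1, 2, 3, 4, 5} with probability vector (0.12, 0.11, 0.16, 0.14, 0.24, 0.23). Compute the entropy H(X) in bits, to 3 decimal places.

2.519 bits

H = −Σ pᵢ log₂ pᵢ.
−0.12·log₂(0.12) = 0.3671
−0.11·log₂(0.11) = 0.3503
−0.16·log₂(0.16) = 0.4230
−0.14·log₂(0.14) = 0.3971
−0.24·log₂(0.24) = 0.4941
−0.23·log₂(0.23) = 0.4877
Sum ≈ 2.5193 → 2.519 bits.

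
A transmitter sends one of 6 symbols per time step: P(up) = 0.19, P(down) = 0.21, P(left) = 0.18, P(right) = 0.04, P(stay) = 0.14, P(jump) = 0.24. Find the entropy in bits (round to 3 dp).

H = −Σ pᵢ log₂ pᵢ.
−0.19·log₂(0.19) = 0.4552
−0.21·log₂(0.21) = 0.4728
−0.18·log₂(0.18) = 0.4453
−0.04·log₂(0.04) = 0.1858
−0.14·log₂(0.14) = 0.3971
−0.24·log₂(0.24) = 0.4941
Sum ≈ 2.4504 → 2.450 bits.

2.450 bits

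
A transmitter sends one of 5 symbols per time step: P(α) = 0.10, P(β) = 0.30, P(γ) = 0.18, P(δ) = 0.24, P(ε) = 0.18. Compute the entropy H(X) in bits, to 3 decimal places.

H = −Σ pᵢ log₂ pᵢ.
−0.10·log₂(0.10) = 0.3322
−0.30·log₂(0.30) = 0.5211
−0.18·log₂(0.18) = 0.4453
−0.24·log₂(0.24) = 0.4941
−0.18·log₂(0.18) = 0.4453
Sum ≈ 2.2380 → 2.238 bits.

2.238 bits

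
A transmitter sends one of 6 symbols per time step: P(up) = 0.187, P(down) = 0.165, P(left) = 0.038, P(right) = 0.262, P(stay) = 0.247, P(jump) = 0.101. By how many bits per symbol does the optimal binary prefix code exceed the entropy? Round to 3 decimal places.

Entropy H = −Σ p log₂ p ≈ 2.3992 bits.
Huffman merges: 19/500+101/1000→139/1000; 139/1000+33/200→38/125; 187/1000+247/1000→217/500; 131/500+38/125→283/500; 217/500+283/500→1. L = 2443/1000 ≈ 2.4430.
L − H = 2.4430 − 2.3992 = 0.044 bits.

0.044 bits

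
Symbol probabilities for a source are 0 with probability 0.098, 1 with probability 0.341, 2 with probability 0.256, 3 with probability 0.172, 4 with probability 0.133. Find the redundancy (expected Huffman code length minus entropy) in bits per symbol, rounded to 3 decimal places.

0.046 bits

Entropy H = −Σ p log₂ p ≈ 2.1848 bits.
Huffman merges: 49/500+133/1000→231/1000; 43/250+231/1000→403/1000; 32/125+341/1000→597/1000; 403/1000+597/1000→1. L = 2231/1000 ≈ 2.2310.
L − H = 2.2310 − 2.1848 = 0.046 bits.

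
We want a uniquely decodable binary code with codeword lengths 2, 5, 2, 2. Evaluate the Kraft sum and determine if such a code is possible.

0.78125; yes

With common denominator 2^5 = 32: Σ 2^(−ℓᵢ) = 8/32 + 1/32 + 8/32 + 8/32 = 25/32 = 0.78125.
Kraft's inequality requires Σ ≤ 1; here Σ = 0.78125 ≤ 1, so such a prefix code exists.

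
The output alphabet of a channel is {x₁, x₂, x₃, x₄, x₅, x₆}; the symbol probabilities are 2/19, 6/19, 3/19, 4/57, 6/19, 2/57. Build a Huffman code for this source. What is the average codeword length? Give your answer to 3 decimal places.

2.316 bits/symbol

Repeatedly combine the two least-probable nodes; the expected code length is the sum of the merged weights.
merge 2/57 + 4/57 → 2/19
merge 2/19 + 2/19 → 4/19
merge 3/19 + 4/19 → 7/19
merge 6/19 + 6/19 → 12/19
merge 7/19 + 12/19 → 1
L = 2/19 + 4/19 + 7/19 + 12/19 + 1 = 44/19 ≈ 2.316 bits/symbol.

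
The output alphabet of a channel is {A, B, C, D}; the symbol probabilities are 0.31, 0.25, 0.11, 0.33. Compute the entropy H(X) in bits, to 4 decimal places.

H = −Σ pᵢ log₂ pᵢ.
−0.31·log₂(0.31) = 0.5238
−0.25·log₂(0.25) = 0.5000
−0.11·log₂(0.11) = 0.3503
−0.33·log₂(0.33) = 0.5278
Sum ≈ 1.9019 → 1.9019 bits.

1.9019 bits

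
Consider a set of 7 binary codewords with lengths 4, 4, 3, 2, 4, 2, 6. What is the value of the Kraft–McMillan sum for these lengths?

0.828125

With common denominator 2^6 = 64: Σ 2^(−ℓᵢ) = 4/64 + 4/64 + 8/64 + 16/64 + 4/64 + 16/64 + 1/64 = 53/64 = 0.828125.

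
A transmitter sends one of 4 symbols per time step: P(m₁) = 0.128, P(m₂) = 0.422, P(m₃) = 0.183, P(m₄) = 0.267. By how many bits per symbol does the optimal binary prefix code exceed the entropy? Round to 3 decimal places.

0.027 bits

Entropy H = −Σ p log₂ p ≈ 1.8619 bits.
Huffman merges: 16/125+183/1000→311/1000; 267/1000+311/1000→289/500; 211/500+289/500→1. L = 1889/1000 ≈ 1.8890.
L − H = 1.8890 − 1.8619 = 0.027 bits.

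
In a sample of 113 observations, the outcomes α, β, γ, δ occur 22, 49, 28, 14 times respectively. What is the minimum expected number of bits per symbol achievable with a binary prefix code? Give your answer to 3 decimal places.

1.885 bits/symbol

Probabilities are the counts divided by 113.
Repeatedly combine the two least-probable nodes; the expected code length is the sum of the merged weights.
merge 14/113 + 22/113 → 36/113
merge 28/113 + 36/113 → 64/113
merge 49/113 + 64/113 → 1
L = 36/113 + 64/113 + 1 = 213/113 ≈ 1.885 bits/symbol.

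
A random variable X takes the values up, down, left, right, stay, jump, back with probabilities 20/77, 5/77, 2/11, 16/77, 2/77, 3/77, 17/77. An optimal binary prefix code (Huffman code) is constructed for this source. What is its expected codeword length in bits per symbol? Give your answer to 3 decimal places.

2.506 bits/symbol

Repeatedly combine the two least-probable nodes; the expected code length is the sum of the merged weights.
merge 2/77 + 3/77 → 5/77
merge 5/77 + 5/77 → 10/77
merge 10/77 + 2/11 → 24/77
merge 16/77 + 17/77 → 3/7
merge 20/77 + 24/77 → 4/7
merge 3/7 + 4/7 → 1
L = 5/77 + 10/77 + 24/77 + 3/7 + 4/7 + 1 = 193/77 ≈ 2.506 bits/symbol.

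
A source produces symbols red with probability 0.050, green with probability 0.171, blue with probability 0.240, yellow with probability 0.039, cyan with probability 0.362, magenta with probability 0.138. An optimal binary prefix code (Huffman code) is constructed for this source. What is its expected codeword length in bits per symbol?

Repeatedly combine the two least-probable nodes; the expected code length is the sum of the merged weights.
merge 39/1000 + 1/20 → 89/1000
merge 89/1000 + 69/500 → 227/1000
merge 171/1000 + 227/1000 → 199/500
merge 6/25 + 181/500 → 301/500
merge 199/500 + 301/500 → 1
L = 89/1000 + 227/1000 + 199/500 + 301/500 + 1 = 579/250 = 2.316 bits/symbol.

2.316 bits/symbol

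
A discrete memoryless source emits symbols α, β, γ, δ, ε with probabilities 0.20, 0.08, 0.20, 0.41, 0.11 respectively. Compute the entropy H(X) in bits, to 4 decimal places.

H = −Σ pᵢ log₂ pᵢ.
−0.20·log₂(0.20) = 0.4644
−0.08·log₂(0.08) = 0.2915
−0.20·log₂(0.20) = 0.4644
−0.41·log₂(0.41) = 0.5274
−0.11·log₂(0.11) = 0.3503
Sum ≈ 2.0980 → 2.0980 bits.

2.0980 bits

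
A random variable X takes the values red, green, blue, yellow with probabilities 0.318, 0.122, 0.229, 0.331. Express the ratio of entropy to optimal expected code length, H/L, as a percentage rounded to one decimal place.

Entropy H = −Σ p log₂ p ≈ 1.9109 bits.
Huffman merges: 61/500+229/1000→351/1000; 159/500+331/1000→649/1000; 351/1000+649/1000→1. L = 2 ≈ 2.0000.
Efficiency = H/L = 1.9109/2.0000 = 95.5%.

95.5%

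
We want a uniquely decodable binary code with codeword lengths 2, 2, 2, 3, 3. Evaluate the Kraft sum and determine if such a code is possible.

With common denominator 2^3 = 8: Σ 2^(−ℓᵢ) = 2/8 + 2/8 + 2/8 + 1/8 + 1/8 = 8/8 = 1.
Kraft's inequality requires Σ ≤ 1; here Σ = 1 ≤ 1, so such a prefix code exists.

1; yes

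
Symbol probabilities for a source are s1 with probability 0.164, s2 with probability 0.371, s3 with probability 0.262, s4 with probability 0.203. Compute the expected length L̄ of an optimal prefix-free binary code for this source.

1.996 bits/symbol

Repeatedly combine the two least-probable nodes; the expected code length is the sum of the merged weights.
merge 41/250 + 203/1000 → 367/1000
merge 131/500 + 367/1000 → 629/1000
merge 371/1000 + 629/1000 → 1
L = 367/1000 + 629/1000 + 1 = 499/250 = 1.996 bits/symbol.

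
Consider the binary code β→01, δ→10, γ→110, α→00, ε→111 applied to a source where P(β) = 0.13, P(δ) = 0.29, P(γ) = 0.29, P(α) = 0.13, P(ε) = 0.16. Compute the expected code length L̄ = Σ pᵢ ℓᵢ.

L̄ = Σ pᵢ·ℓᵢ = 0.13·2 + 0.29·2 + 0.29·3 + 0.13·2 + 0.16·3 = 2.45 bits/symbol.

2.45 bits/symbol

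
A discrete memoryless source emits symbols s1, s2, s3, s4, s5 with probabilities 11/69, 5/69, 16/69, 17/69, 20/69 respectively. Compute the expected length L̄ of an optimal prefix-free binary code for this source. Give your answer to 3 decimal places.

2.232 bits/symbol

Repeatedly combine the two least-probable nodes; the expected code length is the sum of the merged weights.
merge 5/69 + 11/69 → 16/69
merge 16/69 + 16/69 → 32/69
merge 17/69 + 20/69 → 37/69
merge 32/69 + 37/69 → 1
L = 16/69 + 32/69 + 37/69 + 1 = 154/69 ≈ 2.232 bits/symbol.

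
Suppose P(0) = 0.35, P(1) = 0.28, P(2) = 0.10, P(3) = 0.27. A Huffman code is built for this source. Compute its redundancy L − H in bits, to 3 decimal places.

0.113 bits

Entropy H = −Σ p log₂ p ≈ 1.8865 bits.
Huffman merges: 1/10+27/100→37/100; 7/25+7/20→63/100; 37/100+63/100→1. L = 2 ≈ 2.0000.
L − H = 2.0000 − 1.8865 = 0.113 bits.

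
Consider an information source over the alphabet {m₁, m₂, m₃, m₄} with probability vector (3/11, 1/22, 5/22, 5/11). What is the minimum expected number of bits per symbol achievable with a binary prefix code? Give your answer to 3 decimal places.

1.818 bits/symbol

Repeatedly combine the two least-probable nodes; the expected code length is the sum of the merged weights.
merge 1/22 + 5/22 → 3/11
merge 3/11 + 3/11 → 6/11
merge 5/11 + 6/11 → 1
L = 3/11 + 6/11 + 1 = 20/11 ≈ 1.818 bits/symbol.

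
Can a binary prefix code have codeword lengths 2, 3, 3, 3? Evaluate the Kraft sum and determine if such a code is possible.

With common denominator 2^3 = 8: Σ 2^(−ℓᵢ) = 2/8 + 1/8 + 1/8 + 1/8 = 5/8 = 0.625.
Kraft's inequality requires Σ ≤ 1; here Σ = 0.625 ≤ 1, so such a prefix code exists.

0.625; yes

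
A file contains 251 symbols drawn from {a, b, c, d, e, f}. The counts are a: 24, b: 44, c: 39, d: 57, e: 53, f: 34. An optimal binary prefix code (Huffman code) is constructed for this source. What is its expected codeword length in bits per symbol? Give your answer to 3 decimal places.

Probabilities are the counts divided by 251.
Repeatedly combine the two least-probable nodes; the expected code length is the sum of the merged weights.
merge 24/251 + 34/251 → 58/251
merge 39/251 + 44/251 → 83/251
merge 53/251 + 57/251 → 110/251
merge 58/251 + 83/251 → 141/251
merge 110/251 + 141/251 → 1
L = 58/251 + 83/251 + 110/251 + 141/251 + 1 = 643/251 ≈ 2.562 bits/symbol.

2.562 bits/symbol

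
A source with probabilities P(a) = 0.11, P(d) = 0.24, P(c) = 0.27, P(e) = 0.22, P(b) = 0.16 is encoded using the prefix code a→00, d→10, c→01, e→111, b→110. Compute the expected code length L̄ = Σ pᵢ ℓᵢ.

2.38 bits/symbol

L̄ = Σ pᵢ·ℓᵢ = 0.11·2 + 0.24·2 + 0.27·2 + 0.22·3 + 0.16·3 = 2.38 bits/symbol.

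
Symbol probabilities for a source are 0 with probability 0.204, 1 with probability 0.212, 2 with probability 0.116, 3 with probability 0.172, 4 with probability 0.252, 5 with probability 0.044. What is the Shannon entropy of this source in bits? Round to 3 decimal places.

H = −Σ pᵢ log₂ pᵢ.
−0.204·log₂(0.204) = 0.4678
−0.212·log₂(0.212) = 0.4744
−0.116·log₂(0.116) = 0.3605
−0.172·log₂(0.172) = 0.4368
−0.252·log₂(0.252) = 0.5011
−0.044·log₂(0.044) = 0.1983
Sum ≈ 2.4390 → 2.439 bits.

2.439 bits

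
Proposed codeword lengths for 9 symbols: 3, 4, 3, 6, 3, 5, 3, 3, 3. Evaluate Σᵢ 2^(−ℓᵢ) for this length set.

With common denominator 2^6 = 64: Σ 2^(−ℓᵢ) = 8/64 + 4/64 + 8/64 + 1/64 + 8/64 + 2/64 + 8/64 + 8/64 + 8/64 = 55/64 = 0.859375.

0.859375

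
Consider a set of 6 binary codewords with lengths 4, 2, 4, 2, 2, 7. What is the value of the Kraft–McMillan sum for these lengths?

0.8828125

With common denominator 2^7 = 128: Σ 2^(−ℓᵢ) = 8/128 + 32/128 + 8/128 + 32/128 + 32/128 + 1/128 = 113/128 = 0.8828125.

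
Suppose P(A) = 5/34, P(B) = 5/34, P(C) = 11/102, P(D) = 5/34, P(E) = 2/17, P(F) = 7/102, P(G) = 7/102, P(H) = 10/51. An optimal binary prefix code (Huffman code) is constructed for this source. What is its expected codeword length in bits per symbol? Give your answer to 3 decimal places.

2.941 bits/symbol

Repeatedly combine the two least-probable nodes; the expected code length is the sum of the merged weights.
merge 7/102 + 7/102 → 7/51
merge 11/102 + 2/17 → 23/102
merge 7/51 + 5/34 → 29/102
merge 5/34 + 5/34 → 5/17
merge 10/51 + 23/102 → 43/102
merge 29/102 + 5/17 → 59/102
merge 43/102 + 59/102 → 1
L = 7/51 + 23/102 + 29/102 + 5/17 + 43/102 + 59/102 + 1 = 50/17 ≈ 2.941 bits/symbol.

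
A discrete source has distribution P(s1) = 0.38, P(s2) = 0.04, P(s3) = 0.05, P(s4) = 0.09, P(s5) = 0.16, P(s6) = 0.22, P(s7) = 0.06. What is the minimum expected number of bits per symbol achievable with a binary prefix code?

Repeatedly combine the two least-probable nodes; the expected code length is the sum of the merged weights.
merge 1/25 + 1/20 → 9/100
merge 3/50 + 9/100 → 3/20
merge 9/100 + 3/20 → 6/25
merge 4/25 + 11/50 → 19/50
merge 6/25 + 19/50 → 31/50
merge 19/50 + 31/50 → 1
L = 9/100 + 3/20 + 6/25 + 19/50 + 31/50 + 1 = 62/25 = 2.48 bits/symbol.

2.48 bits/symbol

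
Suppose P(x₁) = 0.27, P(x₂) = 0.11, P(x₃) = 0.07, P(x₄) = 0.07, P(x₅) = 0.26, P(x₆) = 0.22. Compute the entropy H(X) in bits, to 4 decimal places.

2.3833 bits

H = −Σ pᵢ log₂ pᵢ.
−0.27·log₂(0.27) = 0.5100
−0.11·log₂(0.11) = 0.3503
−0.07·log₂(0.07) = 0.2686
−0.07·log₂(0.07) = 0.2686
−0.26·log₂(0.26) = 0.5053
−0.22·log₂(0.22) = 0.4806
Sum ≈ 2.3833 → 2.3833 bits.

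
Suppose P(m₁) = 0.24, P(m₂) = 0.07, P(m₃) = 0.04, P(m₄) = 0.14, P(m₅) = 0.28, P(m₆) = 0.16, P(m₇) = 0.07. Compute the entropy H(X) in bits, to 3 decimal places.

2.551 bits

H = −Σ pᵢ log₂ pᵢ.
−0.24·log₂(0.24) = 0.4941
−0.07·log₂(0.07) = 0.2686
−0.04·log₂(0.04) = 0.1858
−0.14·log₂(0.14) = 0.3971
−0.28·log₂(0.28) = 0.5142
−0.16·log₂(0.16) = 0.4230
−0.07·log₂(0.07) = 0.2686
Sum ≈ 2.5513 → 2.551 bits.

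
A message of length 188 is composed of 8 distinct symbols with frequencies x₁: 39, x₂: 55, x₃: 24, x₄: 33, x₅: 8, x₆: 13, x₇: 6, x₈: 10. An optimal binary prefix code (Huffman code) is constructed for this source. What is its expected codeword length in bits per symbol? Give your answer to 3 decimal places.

2.697 bits/symbol

Probabilities are the counts divided by 188.
Repeatedly combine the two least-probable nodes; the expected code length is the sum of the merged weights.
merge 3/94 + 2/47 → 7/94
merge 5/94 + 13/188 → 23/188
merge 7/94 + 23/188 → 37/188
merge 6/47 + 33/188 → 57/188
merge 37/188 + 39/188 → 19/47
merge 55/188 + 57/188 → 28/47
merge 19/47 + 28/47 → 1
L = 7/94 + 23/188 + 37/188 + 57/188 + 19/47 + 28/47 + 1 = 507/188 ≈ 2.697 bits/symbol.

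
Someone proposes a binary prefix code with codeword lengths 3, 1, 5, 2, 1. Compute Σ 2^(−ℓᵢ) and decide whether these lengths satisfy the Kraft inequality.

1.40625; no

With common denominator 2^5 = 32: Σ 2^(−ℓᵢ) = 4/32 + 16/32 + 1/32 + 8/32 + 16/32 = 45/32 = 1.40625.
Kraft's inequality requires Σ ≤ 1; here Σ = 1.40625 > 1, so no such prefix code exists.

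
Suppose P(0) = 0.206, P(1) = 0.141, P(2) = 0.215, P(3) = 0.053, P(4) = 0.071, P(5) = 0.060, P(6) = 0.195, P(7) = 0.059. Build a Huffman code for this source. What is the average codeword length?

2.822 bits/symbol

Repeatedly combine the two least-probable nodes; the expected code length is the sum of the merged weights.
merge 53/1000 + 59/1000 → 14/125
merge 3/50 + 71/1000 → 131/1000
merge 14/125 + 131/1000 → 243/1000
merge 141/1000 + 39/200 → 42/125
merge 103/500 + 43/200 → 421/1000
merge 243/1000 + 42/125 → 579/1000
merge 421/1000 + 579/1000 → 1
L = 14/125 + 131/1000 + 243/1000 + 42/125 + 421/1000 + 579/1000 + 1 = 1411/500 = 2.822 bits/symbol.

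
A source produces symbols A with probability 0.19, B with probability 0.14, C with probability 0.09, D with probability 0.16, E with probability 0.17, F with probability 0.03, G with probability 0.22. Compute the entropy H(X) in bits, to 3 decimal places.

2.655 bits

H = −Σ pᵢ log₂ pᵢ.
−0.19·log₂(0.19) = 0.4552
−0.14·log₂(0.14) = 0.3971
−0.09·log₂(0.09) = 0.3127
−0.16·log₂(0.16) = 0.4230
−0.17·log₂(0.17) = 0.4346
−0.03·log₂(0.03) = 0.1518
−0.22·log₂(0.22) = 0.4806
Sum ≈ 2.6549 → 2.655 bits.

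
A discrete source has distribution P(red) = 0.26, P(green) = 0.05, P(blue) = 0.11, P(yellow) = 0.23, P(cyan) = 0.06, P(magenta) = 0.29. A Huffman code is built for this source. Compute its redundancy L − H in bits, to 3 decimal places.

0.009 bits

Entropy H = −Σ p log₂ p ≈ 2.3208 bits.
Huffman merges: 1/20+3/50→11/100; 11/100+11/100→11/50; 11/50+23/100→9/20; 13/50+29/100→11/20; 9/20+11/20→1. L = 233/100 ≈ 2.3300.
L − H = 2.3300 − 2.3208 = 0.009 bits.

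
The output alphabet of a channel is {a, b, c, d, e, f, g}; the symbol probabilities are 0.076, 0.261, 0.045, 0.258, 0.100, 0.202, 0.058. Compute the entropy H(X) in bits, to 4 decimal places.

H = −Σ pᵢ log₂ pᵢ.
−0.076·log₂(0.076) = 0.2826
−0.261·log₂(0.261) = 0.5058
−0.045·log₂(0.045) = 0.2013
−0.258·log₂(0.258) = 0.5043
−0.100·log₂(0.100) = 0.3322
−0.202·log₂(0.202) = 0.4661
−0.058·log₂(0.058) = 0.2383
Sum ≈ 2.5305 → 2.5305 bits.

2.5305 bits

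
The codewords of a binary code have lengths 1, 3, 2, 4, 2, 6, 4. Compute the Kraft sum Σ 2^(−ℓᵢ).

With common denominator 2^6 = 64: Σ 2^(−ℓᵢ) = 32/64 + 8/64 + 16/64 + 4/64 + 16/64 + 1/64 + 4/64 = 81/64 = 1.265625.

1.265625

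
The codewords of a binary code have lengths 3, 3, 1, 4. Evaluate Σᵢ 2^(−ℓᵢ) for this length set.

With common denominator 2^4 = 16: Σ 2^(−ℓᵢ) = 2/16 + 2/16 + 8/16 + 1/16 = 13/16 = 0.8125.

0.8125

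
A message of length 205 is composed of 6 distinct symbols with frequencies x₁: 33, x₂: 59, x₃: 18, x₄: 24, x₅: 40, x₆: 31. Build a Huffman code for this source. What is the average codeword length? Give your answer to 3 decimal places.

2.517 bits/symbol

Probabilities are the counts divided by 205.
Repeatedly combine the two least-probable nodes; the expected code length is the sum of the merged weights.
merge 18/205 + 24/205 → 42/205
merge 31/205 + 33/205 → 64/205
merge 8/41 + 42/205 → 2/5
merge 59/205 + 64/205 → 3/5
merge 2/5 + 3/5 → 1
L = 42/205 + 64/205 + 2/5 + 3/5 + 1 = 516/205 ≈ 2.517 bits/symbol.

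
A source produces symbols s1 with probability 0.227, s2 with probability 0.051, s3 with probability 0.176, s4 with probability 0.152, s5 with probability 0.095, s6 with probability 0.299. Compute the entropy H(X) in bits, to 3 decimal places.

H = −Σ pᵢ log₂ pᵢ.
−0.227·log₂(0.227) = 0.4856
−0.051·log₂(0.051) = 0.2190
−0.176·log₂(0.176) = 0.4411
−0.152·log₂(0.152) = 0.4131
−0.095·log₂(0.095) = 0.3226
−0.299·log₂(0.299) = 0.5208
Sum ≈ 2.4022 → 2.402 bits.

2.402 bits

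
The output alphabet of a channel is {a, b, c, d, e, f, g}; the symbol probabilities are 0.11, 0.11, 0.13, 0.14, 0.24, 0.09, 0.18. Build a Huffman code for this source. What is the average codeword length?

Repeatedly combine the two least-probable nodes; the expected code length is the sum of the merged weights.
merge 9/100 + 11/100 → 1/5
merge 11/100 + 13/100 → 6/25
merge 7/50 + 9/50 → 8/25
merge 1/5 + 6/25 → 11/25
merge 6/25 + 8/25 → 14/25
merge 11/25 + 14/25 → 1
L = 1/5 + 6/25 + 8/25 + 11/25 + 14/25 + 1 = 69/25 = 2.76 bits/symbol.

2.76 bits/symbol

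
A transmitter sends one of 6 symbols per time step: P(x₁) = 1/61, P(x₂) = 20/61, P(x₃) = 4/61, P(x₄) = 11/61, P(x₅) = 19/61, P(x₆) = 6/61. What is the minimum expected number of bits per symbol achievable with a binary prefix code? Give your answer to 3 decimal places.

2.262 bits/symbol

Repeatedly combine the two least-probable nodes; the expected code length is the sum of the merged weights.
merge 1/61 + 4/61 → 5/61
merge 5/61 + 6/61 → 11/61
merge 11/61 + 11/61 → 22/61
merge 19/61 + 20/61 → 39/61
merge 22/61 + 39/61 → 1
L = 5/61 + 11/61 + 22/61 + 39/61 + 1 = 138/61 ≈ 2.262 bits/symbol.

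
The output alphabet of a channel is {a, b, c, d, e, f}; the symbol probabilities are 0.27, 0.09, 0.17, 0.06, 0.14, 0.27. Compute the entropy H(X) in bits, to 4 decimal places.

H = −Σ pᵢ log₂ pᵢ.
−0.27·log₂(0.27) = 0.5100
−0.09·log₂(0.09) = 0.3127
−0.17·log₂(0.17) = 0.4346
−0.06·log₂(0.06) = 0.2435
−0.14·log₂(0.14) = 0.3971
−0.27·log₂(0.27) = 0.5100
Sum ≈ 2.4079 → 2.4079 bits.

2.4079 bits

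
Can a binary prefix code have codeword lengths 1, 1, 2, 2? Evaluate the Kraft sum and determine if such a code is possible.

With common denominator 2^2 = 4: Σ 2^(−ℓᵢ) = 2/4 + 2/4 + 1/4 + 1/4 = 6/4 = 1.5.
Kraft's inequality requires Σ ≤ 1; here Σ = 1.5 > 1, so no such prefix code exists.

1.5; no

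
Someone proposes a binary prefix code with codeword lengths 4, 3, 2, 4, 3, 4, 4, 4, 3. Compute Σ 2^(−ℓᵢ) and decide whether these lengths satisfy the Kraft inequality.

With common denominator 2^4 = 16: Σ 2^(−ℓᵢ) = 1/16 + 2/16 + 4/16 + 1/16 + 2/16 + 1/16 + 1/16 + 1/16 + 2/16 = 15/16 = 0.9375.
Kraft's inequality requires Σ ≤ 1; here Σ = 0.9375 ≤ 1, so such a prefix code exists.

0.9375; yes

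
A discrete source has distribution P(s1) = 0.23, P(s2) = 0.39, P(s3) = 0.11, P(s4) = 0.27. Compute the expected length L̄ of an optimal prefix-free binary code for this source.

Repeatedly combine the two least-probable nodes; the expected code length is the sum of the merged weights.
merge 11/100 + 23/100 → 17/50
merge 27/100 + 17/50 → 61/100
merge 39/100 + 61/100 → 1
L = 17/50 + 61/100 + 1 = 39/20 = 1.95 bits/symbol.

1.95 bits/symbol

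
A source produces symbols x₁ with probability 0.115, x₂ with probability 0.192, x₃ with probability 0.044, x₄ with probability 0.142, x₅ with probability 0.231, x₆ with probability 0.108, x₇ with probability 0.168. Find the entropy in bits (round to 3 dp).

H = −Σ pᵢ log₂ pᵢ.
−0.115·log₂(0.115) = 0.3588
−0.192·log₂(0.192) = 0.4571
−0.044·log₂(0.044) = 0.1983
−0.142·log₂(0.142) = 0.3999
−0.231·log₂(0.231) = 0.4883
−0.108·log₂(0.108) = 0.3468
−0.168·log₂(0.168) = 0.4323
Sum ≈ 2.6816 → 2.682 bits.

2.682 bits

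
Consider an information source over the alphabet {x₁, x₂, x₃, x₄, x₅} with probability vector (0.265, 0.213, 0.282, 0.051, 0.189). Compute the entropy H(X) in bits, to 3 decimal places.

H = −Σ pᵢ log₂ pᵢ.
−0.265·log₂(0.265) = 0.5077
−0.213·log₂(0.213) = 0.4752
−0.282·log₂(0.282) = 0.5150
−0.051·log₂(0.051) = 0.2190
−0.189·log₂(0.189) = 0.4543
Sum ≈ 2.1712 → 2.171 bits.

2.171 bits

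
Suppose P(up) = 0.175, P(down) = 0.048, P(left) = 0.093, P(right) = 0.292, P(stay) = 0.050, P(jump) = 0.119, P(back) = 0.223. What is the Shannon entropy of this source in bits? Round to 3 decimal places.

H = −Σ pᵢ log₂ pᵢ.
−0.175·log₂(0.175) = 0.4401
−0.048·log₂(0.048) = 0.2103
−0.093·log₂(0.093) = 0.3187
−0.292·log₂(0.292) = 0.5186
−0.050·log₂(0.050) = 0.2161
−0.119·log₂(0.119) = 0.3654
−0.223·log₂(0.223) = 0.4828
Sum ≈ 2.5519 → 2.552 bits.

2.552 bits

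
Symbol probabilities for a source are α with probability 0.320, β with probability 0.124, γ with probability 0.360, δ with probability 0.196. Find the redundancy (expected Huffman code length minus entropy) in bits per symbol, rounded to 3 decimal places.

0.069 bits

Entropy H = −Σ p log₂ p ≈ 1.8909 bits.
Huffman merges: 31/250+49/250→8/25; 8/25+8/25→16/25; 9/25+16/25→1. L = 49/25 ≈ 1.9600.
L − H = 1.9600 − 1.8909 = 0.069 bits.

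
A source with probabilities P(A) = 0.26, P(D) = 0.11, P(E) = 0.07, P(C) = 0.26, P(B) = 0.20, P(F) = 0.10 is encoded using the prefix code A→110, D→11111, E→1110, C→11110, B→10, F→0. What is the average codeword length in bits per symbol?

3.41 bits/symbol

L̄ = Σ pᵢ·ℓᵢ = 0.26·3 + 0.11·5 + 0.07·4 + 0.26·5 + 0.20·2 + 0.10·1 = 3.41 bits/symbol.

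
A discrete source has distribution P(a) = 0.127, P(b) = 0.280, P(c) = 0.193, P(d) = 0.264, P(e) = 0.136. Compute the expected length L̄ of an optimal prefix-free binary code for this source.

2.263 bits/symbol

Repeatedly combine the two least-probable nodes; the expected code length is the sum of the merged weights.
merge 127/1000 + 17/125 → 263/1000
merge 193/1000 + 263/1000 → 57/125
merge 33/125 + 7/25 → 68/125
merge 57/125 + 68/125 → 1
L = 263/1000 + 57/125 + 68/125 + 1 = 2263/1000 = 2.263 bits/symbol.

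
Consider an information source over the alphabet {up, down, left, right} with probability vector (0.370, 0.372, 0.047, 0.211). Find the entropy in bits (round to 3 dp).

1.742 bits

H = −Σ pᵢ log₂ pᵢ.
−0.370·log₂(0.370) = 0.5307
−0.372·log₂(0.372) = 0.5307
−0.047·log₂(0.047) = 0.2073
−0.211·log₂(0.211) = 0.4736
Sum ≈ 1.7424 → 1.742 bits.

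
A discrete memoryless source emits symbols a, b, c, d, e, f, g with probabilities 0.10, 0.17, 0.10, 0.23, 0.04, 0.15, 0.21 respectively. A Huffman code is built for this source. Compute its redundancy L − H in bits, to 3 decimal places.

0.044 bits

Entropy H = −Σ p log₂ p ≈ 2.6558 bits.
Huffman merges: 1/25+1/10→7/50; 1/10+7/50→6/25; 3/20+17/100→8/25; 21/100+23/100→11/25; 6/25+8/25→14/25; 11/25+14/25→1. L = 27/10 ≈ 2.7000.
L − H = 2.7000 − 2.6558 = 0.044 bits.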